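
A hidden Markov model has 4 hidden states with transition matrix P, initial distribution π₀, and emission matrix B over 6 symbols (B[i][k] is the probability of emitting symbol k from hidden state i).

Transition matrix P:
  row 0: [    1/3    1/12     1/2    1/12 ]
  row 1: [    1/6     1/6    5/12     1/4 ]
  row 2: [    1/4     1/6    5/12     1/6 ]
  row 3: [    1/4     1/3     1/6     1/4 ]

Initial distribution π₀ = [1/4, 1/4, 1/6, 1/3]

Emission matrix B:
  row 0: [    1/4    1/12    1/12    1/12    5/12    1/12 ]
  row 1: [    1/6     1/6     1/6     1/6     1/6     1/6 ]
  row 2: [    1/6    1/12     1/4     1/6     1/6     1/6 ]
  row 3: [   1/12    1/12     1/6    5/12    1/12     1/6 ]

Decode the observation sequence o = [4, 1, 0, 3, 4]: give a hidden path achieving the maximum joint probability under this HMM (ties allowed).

t=0: δ = [1.042e-01, 4.167e-02, 2.778e-02, 2.778e-02]  (obs o_0=4)
t=1: δ = [2.894e-03, 1.543e-03, 4.340e-03, 8.681e-04]  ψ = [0, 3, 0, 1]  (obs o_1=1)
t=2: δ = [2.713e-04, 1.206e-04, 3.014e-04, 6.028e-05]  ψ = [2, 2, 2, 2]  (obs o_2=0)
t=3: δ = [7.535e-06, 8.372e-06, 2.261e-05, 2.093e-05]  ψ = [0, 2, 0, 2]  (obs o_3=3)
t=4: δ = [2.355e-06, 1.163e-06, 1.570e-06, 4.361e-07]  ψ = [2, 3, 2, 3]  (obs o_4=4)
backtrack: best end state = 0; path = [0, 2, 0, 2, 0]

path = [0, 2, 0, 2, 0]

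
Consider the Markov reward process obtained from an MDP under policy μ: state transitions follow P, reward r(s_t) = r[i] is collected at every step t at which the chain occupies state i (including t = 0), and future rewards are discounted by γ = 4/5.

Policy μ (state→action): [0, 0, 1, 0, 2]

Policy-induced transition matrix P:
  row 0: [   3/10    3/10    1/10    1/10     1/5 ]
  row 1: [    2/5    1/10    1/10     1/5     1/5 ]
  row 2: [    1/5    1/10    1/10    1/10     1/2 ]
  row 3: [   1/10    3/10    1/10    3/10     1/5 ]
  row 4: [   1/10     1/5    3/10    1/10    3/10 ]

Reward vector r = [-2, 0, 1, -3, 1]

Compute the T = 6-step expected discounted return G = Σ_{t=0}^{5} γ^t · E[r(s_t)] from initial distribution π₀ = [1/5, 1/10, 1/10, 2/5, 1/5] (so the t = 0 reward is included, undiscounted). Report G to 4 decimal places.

G = -2.6431

t=0: π = [0.2000, 0.1000, 0.1000, 0.4000, 0.2000], E[r] = -1.3000, γ^t·E[r] = -1.300000, running G = -1.300000
t=1: π = [0.1800, 0.2400, 0.1400, 0.1900, 0.2500], E[r] = -0.5400, γ^t·E[r] = -0.432000, running G = -1.732000
t=2: π = [0.2220, 0.1990, 0.1500, 0.1620, 0.2670], E[r] = -0.5130, γ^t·E[r] = -0.328320, running G = -2.060320
t=3: π = [0.2191, 0.2035, 0.1534, 0.1523, 0.2717], E[r] = -0.4700, γ^t·E[r] = -0.240640, running G = -2.300960
t=4: π = [0.2202, 0.2015, 0.1543, 0.1508, 0.2732], E[r] = -0.4653, γ^t·E[r] = -0.190595, running G = -2.491555
t=5: π = [0.2199, 0.2015, 0.1546, 0.1503, 0.2736], E[r] = -0.4625, γ^t·E[r] = -0.151547, running G = -2.643102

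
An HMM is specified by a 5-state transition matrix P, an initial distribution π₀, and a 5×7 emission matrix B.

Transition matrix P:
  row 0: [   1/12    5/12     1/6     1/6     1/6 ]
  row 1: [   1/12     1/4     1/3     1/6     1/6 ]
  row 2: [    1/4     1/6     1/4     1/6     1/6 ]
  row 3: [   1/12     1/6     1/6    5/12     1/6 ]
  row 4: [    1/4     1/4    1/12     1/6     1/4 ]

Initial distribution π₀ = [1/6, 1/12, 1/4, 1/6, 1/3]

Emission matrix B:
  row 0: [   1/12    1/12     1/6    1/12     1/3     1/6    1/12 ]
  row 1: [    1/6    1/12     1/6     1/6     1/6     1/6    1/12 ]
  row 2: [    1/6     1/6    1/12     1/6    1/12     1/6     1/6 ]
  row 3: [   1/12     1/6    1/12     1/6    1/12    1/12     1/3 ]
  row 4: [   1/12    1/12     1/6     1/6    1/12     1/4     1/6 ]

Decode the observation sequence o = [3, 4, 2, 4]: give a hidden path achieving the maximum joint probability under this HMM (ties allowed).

t=0: δ = [1.389e-02, 1.389e-02, 4.167e-02, 2.778e-02, 5.556e-02]  (obs o_0=3)
t=1: δ = [4.630e-03, 2.315e-03, 8.681e-04, 9.645e-04, 1.157e-03]  ψ = [4, 4, 2, 3, 4]  (obs o_1=4)
t=2: δ = [6.430e-05, 3.215e-04, 6.430e-05, 6.430e-05, 1.286e-04]  ψ = [0, 0, 0, 0, 0]  (obs o_2=2)
t=3: δ = [1.072e-05, 1.340e-05, 8.931e-06, 4.465e-06, 4.465e-06]  ψ = [4, 1, 1, 1, 1]  (obs o_3=4)
backtrack: best end state = 1; path = [4, 0, 1, 1]

path = [4, 0, 1, 1]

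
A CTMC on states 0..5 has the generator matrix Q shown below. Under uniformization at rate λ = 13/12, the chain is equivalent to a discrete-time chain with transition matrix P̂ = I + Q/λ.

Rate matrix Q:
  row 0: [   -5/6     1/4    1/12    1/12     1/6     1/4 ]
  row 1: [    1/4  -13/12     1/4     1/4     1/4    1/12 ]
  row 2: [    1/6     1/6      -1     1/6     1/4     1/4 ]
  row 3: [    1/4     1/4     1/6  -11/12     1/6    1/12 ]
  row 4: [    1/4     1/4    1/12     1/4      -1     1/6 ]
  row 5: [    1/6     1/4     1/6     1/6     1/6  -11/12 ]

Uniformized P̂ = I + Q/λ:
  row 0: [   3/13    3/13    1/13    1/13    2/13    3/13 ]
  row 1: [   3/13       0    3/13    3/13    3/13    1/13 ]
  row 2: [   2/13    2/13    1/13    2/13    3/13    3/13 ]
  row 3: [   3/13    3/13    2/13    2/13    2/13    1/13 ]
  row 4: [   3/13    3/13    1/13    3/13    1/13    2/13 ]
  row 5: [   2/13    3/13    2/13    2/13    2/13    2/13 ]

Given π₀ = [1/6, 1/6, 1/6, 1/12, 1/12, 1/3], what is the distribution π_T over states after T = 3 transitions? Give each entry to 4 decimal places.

t=0: π = [0.1667, 0.1667, 0.1667, 0.0833, 0.0833, 0.3333]
t=1: π = [0.1923, 0.1795, 0.1346, 0.1603, 0.1731, 0.1603]
t=2: π = [0.2081, 0.1790, 0.1292, 0.1662, 0.1647, 0.1529]
t=3: π = [0.2091, 0.1795, 0.1290, 0.1643, 0.1649, 0.1532]

π = [0.2091, 0.1795, 0.1290, 0.1643, 0.1649, 0.1532]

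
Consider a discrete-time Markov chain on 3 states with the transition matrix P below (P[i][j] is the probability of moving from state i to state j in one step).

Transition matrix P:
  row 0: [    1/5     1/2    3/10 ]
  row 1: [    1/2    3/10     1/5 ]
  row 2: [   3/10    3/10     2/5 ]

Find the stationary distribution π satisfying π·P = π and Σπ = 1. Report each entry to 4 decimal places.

Balance equations π_j = Σ_i π_i·P[i][j]:
  π_0 = 1/5·π_0 + 1/2·π_1 + 3/10·π_2
  π_1 = 1/2·π_0 + 3/10·π_1 + 3/10·π_2
  normalize: π_0 + π_1 + π_2 = 1
Solving the linear system gives exactly π = [18/53, 39/106, 31/106].

π = [0.3396, 0.3679, 0.2925]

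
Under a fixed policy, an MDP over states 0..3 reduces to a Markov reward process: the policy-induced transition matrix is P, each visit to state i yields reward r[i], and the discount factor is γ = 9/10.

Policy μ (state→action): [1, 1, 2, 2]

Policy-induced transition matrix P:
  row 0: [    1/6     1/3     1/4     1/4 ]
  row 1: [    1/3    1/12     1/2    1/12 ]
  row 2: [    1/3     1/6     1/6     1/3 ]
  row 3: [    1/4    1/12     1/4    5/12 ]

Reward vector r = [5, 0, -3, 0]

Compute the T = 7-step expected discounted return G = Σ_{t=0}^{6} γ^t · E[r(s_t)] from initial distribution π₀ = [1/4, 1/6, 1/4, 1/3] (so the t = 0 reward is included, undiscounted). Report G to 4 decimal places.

t=0: π = [0.2500, 0.1667, 0.2500, 0.3333], E[r] = 0.5000, γ^t·E[r] = 0.500000, running G = 0.500000
t=1: π = [0.2639, 0.1667, 0.2708, 0.2986], E[r] = 0.5069, γ^t·E[r] = 0.456250, running G = 0.956250
t=2: π = [0.2645, 0.1719, 0.2691, 0.2946], E[r] = 0.5150, γ^t·E[r] = 0.417188, running G = 1.373438
t=3: π = [0.2647, 0.1719, 0.2705, 0.2929], E[r] = 0.5119, γ^t·E[r] = 0.373184, running G = 1.746621
t=4: π = [0.2648, 0.1721, 0.2704, 0.2927], E[r] = 0.5128, γ^t·E[r] = 0.336432, running G = 2.083053
t=5: π = [0.2648, 0.1721, 0.2705, 0.2926], E[r] = 0.5126, γ^t·E[r] = 0.302681, running G = 2.385734
t=6: π = [0.2648, 0.1721, 0.2705, 0.2926], E[r] = 0.5126, γ^t·E[r] = 0.272431, running G = 2.658165

G = 2.6582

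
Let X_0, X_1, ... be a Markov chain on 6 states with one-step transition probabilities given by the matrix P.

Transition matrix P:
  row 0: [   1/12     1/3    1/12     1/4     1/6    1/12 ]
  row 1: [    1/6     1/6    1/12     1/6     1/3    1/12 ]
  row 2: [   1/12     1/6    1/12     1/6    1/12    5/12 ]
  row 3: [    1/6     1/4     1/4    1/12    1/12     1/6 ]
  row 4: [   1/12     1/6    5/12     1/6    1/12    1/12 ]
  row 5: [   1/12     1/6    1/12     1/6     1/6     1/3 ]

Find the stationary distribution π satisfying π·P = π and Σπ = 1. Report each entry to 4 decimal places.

Balance equations π_j = Σ_i π_i·P[i][j]:
  π_0 = 1/12·π_0 + 1/6·π_1 + 1/12·π_2 + 1/6·π_3 + 1/12·π_4 + 1/12·π_5
  π_1 = 1/3·π_0 + 1/6·π_1 + 1/6·π_2 + 1/4·π_3 + 1/6·π_4 + 1/6·π_5
  π_2 = 1/12·π_0 + 1/12·π_1 + 1/12·π_2 + 1/4·π_3 + 5/12·π_4 + 1/12·π_5
  π_3 = 1/4·π_0 + 1/6·π_1 + 1/6·π_2 + 1/12·π_3 + 1/6·π_4 + 1/6·π_5
  π_4 = 1/6·π_0 + 1/3·π_1 + 1/12·π_2 + 1/12·π_3 + 1/12·π_4 + 1/6·π_5
  normalize: π_0 + π_1 + π_2 + π_3 + π_4 + π_5 = 1
Solving the linear system gives exactly π = [16/141, 365/1833, 47969/293280, 298/1833, 46747/293280, 14801/73320].

π = [0.1135, 0.1991, 0.1636, 0.1626, 0.1594, 0.2019]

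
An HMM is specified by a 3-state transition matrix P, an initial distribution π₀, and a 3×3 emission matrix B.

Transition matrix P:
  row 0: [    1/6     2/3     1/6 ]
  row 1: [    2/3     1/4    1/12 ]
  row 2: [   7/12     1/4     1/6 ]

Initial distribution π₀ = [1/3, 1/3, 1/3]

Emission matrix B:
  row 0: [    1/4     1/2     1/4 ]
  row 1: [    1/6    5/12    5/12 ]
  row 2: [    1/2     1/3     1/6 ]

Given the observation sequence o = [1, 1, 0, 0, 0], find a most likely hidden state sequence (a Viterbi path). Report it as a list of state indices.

t=0: δ = [1.667e-01, 1.389e-01, 1.111e-01]  (obs o_0=1)
t=1: δ = [4.630e-02, 4.630e-02, 9.259e-03]  ψ = [1, 0, 0]  (obs o_1=1)
t=2: δ = [7.716e-03, 5.144e-03, 3.858e-03]  ψ = [1, 0, 0]  (obs o_2=0)
t=3: δ = [8.573e-04, 8.573e-04, 6.430e-04]  ψ = [1, 0, 0]  (obs o_3=0)
t=4: δ = [1.429e-04, 9.526e-05, 7.144e-05]  ψ = [1, 0, 0]  (obs o_4=0)
backtrack: best end state = 0; path = [0, 1, 0, 1, 0]

path = [0, 1, 0, 1, 0]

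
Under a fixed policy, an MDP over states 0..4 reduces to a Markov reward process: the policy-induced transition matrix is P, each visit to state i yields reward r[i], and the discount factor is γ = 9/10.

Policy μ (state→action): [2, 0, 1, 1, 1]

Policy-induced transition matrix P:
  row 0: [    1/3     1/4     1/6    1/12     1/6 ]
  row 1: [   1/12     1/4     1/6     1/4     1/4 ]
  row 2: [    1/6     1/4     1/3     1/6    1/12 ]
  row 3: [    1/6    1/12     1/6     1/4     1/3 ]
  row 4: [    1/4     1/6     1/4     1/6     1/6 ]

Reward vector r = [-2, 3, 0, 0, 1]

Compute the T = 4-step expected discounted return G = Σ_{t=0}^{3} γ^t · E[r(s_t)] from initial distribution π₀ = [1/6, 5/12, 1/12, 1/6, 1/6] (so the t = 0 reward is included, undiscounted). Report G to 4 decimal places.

t=0: π = [0.1667, 0.4167, 0.0833, 0.1667, 0.1667], E[r] = 1.0833, γ^t·E[r] = 1.083333, running G = 1.083333
t=1: π = [0.1736, 0.2083, 0.1944, 0.2014, 0.2222], E[r] = 0.5000, γ^t·E[r] = 0.450000, running G = 1.533333
t=2: π = [0.1968, 0.1979, 0.2176, 0.1863, 0.2014], E[r] = 0.4016, γ^t·E[r] = 0.325313, running G = 1.858646
t=3: π = [0.1997, 0.2022, 0.2197, 0.1823, 0.1961], E[r] = 0.4031, γ^t·E[r] = 0.293836, running G = 2.152482

G = 2.1525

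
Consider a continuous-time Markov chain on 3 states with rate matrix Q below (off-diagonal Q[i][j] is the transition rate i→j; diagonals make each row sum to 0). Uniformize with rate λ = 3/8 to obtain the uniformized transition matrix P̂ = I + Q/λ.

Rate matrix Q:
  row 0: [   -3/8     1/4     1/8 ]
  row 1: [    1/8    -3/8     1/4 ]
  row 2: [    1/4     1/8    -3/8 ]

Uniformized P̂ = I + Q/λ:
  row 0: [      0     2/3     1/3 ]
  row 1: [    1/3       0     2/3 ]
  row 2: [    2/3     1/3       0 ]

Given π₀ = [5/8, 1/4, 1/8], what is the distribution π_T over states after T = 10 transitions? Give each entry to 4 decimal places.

π = [0.3337, 0.3342, 0.3321]

t=0: π = [0.6250, 0.2500, 0.1250]
t=1: π = [0.1667, 0.4583, 0.3750]
t=2: π = [0.4028, 0.2361, 0.3611]
t=3: π = [0.3194, 0.3889, 0.2917]
t=4: π = [0.3241, 0.3102, 0.3657]
t=5: π = [0.3472, 0.3380, 0.3148]
t=6: π = [0.3225, 0.3364, 0.3410]
t=7: π = [0.3395, 0.3287, 0.3318]
t=8: π = [0.3308, 0.3369, 0.3323]
t=9: π = [0.3338, 0.3313, 0.3349]
t=10: π = [0.3337, 0.3342, 0.3321]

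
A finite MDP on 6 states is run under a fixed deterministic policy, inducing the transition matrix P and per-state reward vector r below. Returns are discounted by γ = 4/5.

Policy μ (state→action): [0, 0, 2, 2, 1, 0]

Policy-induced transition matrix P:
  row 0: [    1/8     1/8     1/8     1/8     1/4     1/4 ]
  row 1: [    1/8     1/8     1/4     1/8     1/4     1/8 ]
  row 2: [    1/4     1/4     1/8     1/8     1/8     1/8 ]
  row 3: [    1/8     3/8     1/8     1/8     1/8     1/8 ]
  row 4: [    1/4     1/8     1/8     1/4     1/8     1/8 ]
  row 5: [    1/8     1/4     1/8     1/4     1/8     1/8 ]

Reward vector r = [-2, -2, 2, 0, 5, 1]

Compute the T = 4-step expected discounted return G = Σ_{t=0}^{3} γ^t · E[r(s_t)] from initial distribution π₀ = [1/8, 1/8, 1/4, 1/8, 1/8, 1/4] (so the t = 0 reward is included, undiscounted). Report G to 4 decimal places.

t=0: π = [0.1250, 0.1250, 0.2500, 0.1250, 0.1250, 0.2500], E[r] = 0.8750, γ^t·E[r] = 0.875000, running G = 0.875000
t=1: π = [0.1719, 0.2188, 0.1406, 0.1719, 0.1563, 0.1406], E[r] = 0.4219, γ^t·E[r] = 0.337500, running G = 1.212500
t=2: π = [0.1621, 0.2031, 0.1523, 0.1621, 0.1738, 0.1465], E[r] = 0.5898, γ^t·E[r] = 0.377500, running G = 1.590000
t=3: π = [0.1658, 0.2029, 0.1504, 0.1650, 0.1707, 0.1453], E[r] = 0.5620, γ^t·E[r] = 0.287750, running G = 1.877750

G = 1.8778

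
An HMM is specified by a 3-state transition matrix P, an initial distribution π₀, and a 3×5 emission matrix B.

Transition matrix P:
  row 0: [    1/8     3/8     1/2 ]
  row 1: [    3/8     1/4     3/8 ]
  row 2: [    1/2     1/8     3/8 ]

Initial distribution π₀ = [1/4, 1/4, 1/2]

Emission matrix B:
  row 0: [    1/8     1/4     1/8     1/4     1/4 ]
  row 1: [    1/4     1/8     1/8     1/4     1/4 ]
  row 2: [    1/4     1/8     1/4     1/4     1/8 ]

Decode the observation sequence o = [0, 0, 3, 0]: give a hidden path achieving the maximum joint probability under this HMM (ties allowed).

path = [2, 2, 0, 2]

t=0: δ = [3.125e-02, 6.250e-02, 1.250e-01]  (obs o_0=0)
t=1: δ = [7.812e-03, 3.906e-03, 1.172e-02]  ψ = [2, 1, 2]  (obs o_1=0)
t=2: δ = [1.465e-03, 7.324e-04, 1.099e-03]  ψ = [2, 0, 2]  (obs o_2=3)
t=3: δ = [6.866e-05, 1.373e-04, 1.831e-04]  ψ = [2, 0, 0]  (obs o_3=0)
backtrack: best end state = 2; path = [2, 2, 0, 2]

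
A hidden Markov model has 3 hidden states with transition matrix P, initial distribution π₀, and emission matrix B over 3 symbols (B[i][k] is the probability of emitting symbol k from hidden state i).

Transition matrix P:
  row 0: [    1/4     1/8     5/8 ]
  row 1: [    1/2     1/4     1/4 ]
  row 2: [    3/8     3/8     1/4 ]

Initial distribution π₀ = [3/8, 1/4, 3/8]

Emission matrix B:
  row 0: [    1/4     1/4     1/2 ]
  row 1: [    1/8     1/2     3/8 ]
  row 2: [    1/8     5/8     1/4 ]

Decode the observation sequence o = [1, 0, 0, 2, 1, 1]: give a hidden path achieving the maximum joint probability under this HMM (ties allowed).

t=0: δ = [9.375e-02, 1.250e-01, 2.344e-01]  (obs o_0=1)
t=1: δ = [2.197e-02, 1.099e-02, 7.324e-03]  ψ = [2, 2, 0]  (obs o_1=0)
t=2: δ = [1.373e-03, 3.433e-04, 1.717e-03]  ψ = [0, 0, 0]  (obs o_2=0)
t=3: δ = [3.219e-04, 2.414e-04, 2.146e-04]  ψ = [2, 2, 0]  (obs o_3=2)
t=4: δ = [3.017e-05, 4.023e-05, 1.257e-04]  ψ = [1, 2, 0]  (obs o_4=1)
t=5: δ = [1.179e-05, 2.357e-05, 1.965e-05]  ψ = [2, 2, 2]  (obs o_5=1)
backtrack: best end state = 1; path = [2, 0, 2, 0, 2, 1]

path = [2, 0, 2, 0, 2, 1]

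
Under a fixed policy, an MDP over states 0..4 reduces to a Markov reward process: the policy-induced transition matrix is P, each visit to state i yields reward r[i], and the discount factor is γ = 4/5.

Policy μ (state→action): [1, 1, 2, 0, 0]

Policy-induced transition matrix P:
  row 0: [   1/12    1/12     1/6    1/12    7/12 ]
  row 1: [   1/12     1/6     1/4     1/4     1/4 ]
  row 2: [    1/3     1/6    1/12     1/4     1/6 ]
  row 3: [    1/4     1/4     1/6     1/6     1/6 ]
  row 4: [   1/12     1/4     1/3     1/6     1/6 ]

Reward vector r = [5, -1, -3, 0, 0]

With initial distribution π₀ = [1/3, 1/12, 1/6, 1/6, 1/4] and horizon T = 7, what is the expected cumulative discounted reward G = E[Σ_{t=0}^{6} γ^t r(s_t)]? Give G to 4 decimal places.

t=0: π = [0.3333, 0.0833, 0.1667, 0.1667, 0.2500], E[r] = 1.0833, γ^t·E[r] = 1.083333, running G = 1.083333
t=1: π = [0.1528, 0.1736, 0.2014, 0.1597, 0.3125], E[r] = -0.0139, γ^t·E[r] = -0.011111, running G = 1.072222
t=2: π = [0.1603, 0.1933, 0.2164, 0.1852, 0.2448], E[r] = -0.0411, γ^t·E[r] = -0.026296, running G = 1.045926
t=3: π = [0.1683, 0.1891, 0.2055, 0.1875, 0.2496], E[r] = 0.0358, γ^t·E[r] = 0.018321, running G = 1.064247
t=4: π = [0.1660, 0.1891, 0.2069, 0.1855, 0.2526], E[r] = 0.0201, γ^t·E[r] = 0.008214, running G = 1.072461
t=5: π = [0.1660, 0.1893, 0.2073, 0.1858, 0.2516], E[r] = 0.0187, γ^t·E[r] = 0.006138, running G = 1.078599
t=6: π = [0.1661, 0.1893, 0.2071, 0.1859, 0.2516], E[r] = 0.0200, γ^t·E[r] = 0.005251, running G = 1.083849

G = 1.0838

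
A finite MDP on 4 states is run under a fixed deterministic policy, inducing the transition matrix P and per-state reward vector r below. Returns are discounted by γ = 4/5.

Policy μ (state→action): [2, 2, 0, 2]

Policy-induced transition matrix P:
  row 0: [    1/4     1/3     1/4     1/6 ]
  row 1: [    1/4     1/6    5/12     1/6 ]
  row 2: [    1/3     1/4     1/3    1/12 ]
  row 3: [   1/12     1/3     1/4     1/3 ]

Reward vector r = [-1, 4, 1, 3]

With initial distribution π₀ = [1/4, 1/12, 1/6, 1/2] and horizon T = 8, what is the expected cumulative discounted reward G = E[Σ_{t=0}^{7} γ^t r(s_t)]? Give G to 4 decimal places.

G = 7.2506

t=0: π = [0.2500, 0.0833, 0.1667, 0.5000], E[r] = 1.7500, γ^t·E[r] = 1.750000, running G = 1.750000
t=1: π = [0.1806, 0.3056, 0.2778, 0.2361], E[r] = 2.0278, γ^t·E[r] = 1.622222, running G = 3.372222
t=2: π = [0.2338, 0.2593, 0.3241, 0.1829], E[r] = 1.6759, γ^t·E[r] = 1.072593, running G = 4.444815
t=3: π = [0.2465, 0.2631, 0.3202, 0.1701], E[r] = 1.6366, γ^t·E[r] = 0.837926, running G = 5.282741
t=4: π = [0.2483, 0.2628, 0.3205, 0.1683], E[r] = 1.6284, γ^t·E[r] = 0.666996, running G = 5.949737
t=5: π = [0.2487, 0.2628, 0.3205, 0.1680], E[r] = 1.6272, γ^t·E[r] = 0.533195, running G = 6.482931
t=6: π = [0.2487, 0.2628, 0.3205, 0.1680], E[r] = 1.6270, γ^t·E[r] = 0.426499, running G = 6.909430
t=7: π = [0.2487, 0.2628, 0.3205, 0.1680], E[r] = 1.6269, γ^t·E[r] = 0.341192, running G = 7.250622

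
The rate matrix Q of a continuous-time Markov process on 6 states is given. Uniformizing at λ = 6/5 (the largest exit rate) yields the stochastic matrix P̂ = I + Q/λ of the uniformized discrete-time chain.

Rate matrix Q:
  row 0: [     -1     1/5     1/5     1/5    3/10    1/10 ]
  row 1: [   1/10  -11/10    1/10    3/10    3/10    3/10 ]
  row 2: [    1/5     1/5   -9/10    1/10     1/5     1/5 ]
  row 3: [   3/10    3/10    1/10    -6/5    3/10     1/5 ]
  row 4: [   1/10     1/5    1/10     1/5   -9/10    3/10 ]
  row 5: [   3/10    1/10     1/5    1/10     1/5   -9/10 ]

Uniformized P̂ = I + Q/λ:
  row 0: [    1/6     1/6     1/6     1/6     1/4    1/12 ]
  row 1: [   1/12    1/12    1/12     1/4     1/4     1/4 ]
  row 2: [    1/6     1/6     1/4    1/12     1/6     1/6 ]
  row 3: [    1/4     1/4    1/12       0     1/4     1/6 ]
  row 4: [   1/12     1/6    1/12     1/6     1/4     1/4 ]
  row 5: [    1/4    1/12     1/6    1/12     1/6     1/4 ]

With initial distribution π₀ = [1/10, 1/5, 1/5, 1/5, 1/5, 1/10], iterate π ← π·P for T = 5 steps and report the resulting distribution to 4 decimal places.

t=0: π = [0.1000, 0.2000, 0.2000, 0.2000, 0.2000, 0.1000]
t=1: π = [0.1583, 0.1583, 0.1333, 0.1250, 0.2250, 0.2000]
t=2: π = [0.1618, 0.1472, 0.1354, 0.1313, 0.2222, 0.2021]
t=3: π = [0.1637, 0.1485, 0.1362, 0.1289, 0.2219, 0.2008]
t=4: π = [0.1633, 0.1483, 0.1364, 0.1295, 0.2219, 0.2006]
t=5: π = [0.1633, 0.1484, 0.1364, 0.1294, 0.2219, 0.2006]

π = [0.1633, 0.1484, 0.1364, 0.1294, 0.2219, 0.2006]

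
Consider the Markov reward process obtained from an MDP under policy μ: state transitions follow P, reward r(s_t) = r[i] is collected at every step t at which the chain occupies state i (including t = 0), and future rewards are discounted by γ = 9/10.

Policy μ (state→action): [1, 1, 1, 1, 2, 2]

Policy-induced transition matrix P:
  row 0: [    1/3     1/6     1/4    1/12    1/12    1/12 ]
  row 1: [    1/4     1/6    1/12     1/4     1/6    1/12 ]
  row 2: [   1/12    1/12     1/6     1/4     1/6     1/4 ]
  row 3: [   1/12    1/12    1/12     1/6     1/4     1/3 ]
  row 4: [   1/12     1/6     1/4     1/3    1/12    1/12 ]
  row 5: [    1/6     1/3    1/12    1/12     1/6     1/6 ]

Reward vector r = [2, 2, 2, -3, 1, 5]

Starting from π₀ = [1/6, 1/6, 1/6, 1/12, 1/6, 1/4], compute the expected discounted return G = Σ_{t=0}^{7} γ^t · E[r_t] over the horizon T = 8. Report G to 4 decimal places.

t=0: π = [0.1667, 0.1667, 0.1667, 0.0833, 0.1667, 0.2500], E[r] = 2.1667, γ^t·E[r] = 2.166667, running G = 2.166667
t=1: π = [0.1736, 0.1875, 0.1528, 0.1875, 0.1458, 0.1528], E[r] = 1.3750, γ^t·E[r] = 1.237500, running G = 3.404167
t=2: π = [0.1707, 0.1638, 0.1493, 0.1921, 0.1557, 0.1684], E[r] = 1.3889, γ^t·E[r] = 1.125000, running G = 4.529167
t=3: π = [0.1673, 0.1663, 0.1502, 0.1904, 0.1555, 0.1703], E[r] = 1.4032, γ^t·E[r] = 1.022906, running G = 5.552073
t=4: π = [0.1671, 0.1667, 0.1497, 0.1908, 0.1556, 0.1702], E[r] = 1.4008, γ^t·E[r] = 0.919049, running G = 6.471122
t=5: π = [0.1671, 0.1667, 0.1496, 0.1909, 0.1557, 0.1702], E[r] = 1.4005, γ^t·E[r] = 0.826976, running G = 7.298098
t=6: π = [0.1671, 0.1667, 0.1496, 0.1909, 0.1557, 0.1702], E[r] = 1.4005, γ^t·E[r] = 0.744272, running G = 8.042370
t=7: π = [0.1671, 0.1667, 0.1496, 0.1909, 0.1557, 0.1702], E[r] = 1.4005, γ^t·E[r] = 0.669844, running G = 8.712215

G = 8.7122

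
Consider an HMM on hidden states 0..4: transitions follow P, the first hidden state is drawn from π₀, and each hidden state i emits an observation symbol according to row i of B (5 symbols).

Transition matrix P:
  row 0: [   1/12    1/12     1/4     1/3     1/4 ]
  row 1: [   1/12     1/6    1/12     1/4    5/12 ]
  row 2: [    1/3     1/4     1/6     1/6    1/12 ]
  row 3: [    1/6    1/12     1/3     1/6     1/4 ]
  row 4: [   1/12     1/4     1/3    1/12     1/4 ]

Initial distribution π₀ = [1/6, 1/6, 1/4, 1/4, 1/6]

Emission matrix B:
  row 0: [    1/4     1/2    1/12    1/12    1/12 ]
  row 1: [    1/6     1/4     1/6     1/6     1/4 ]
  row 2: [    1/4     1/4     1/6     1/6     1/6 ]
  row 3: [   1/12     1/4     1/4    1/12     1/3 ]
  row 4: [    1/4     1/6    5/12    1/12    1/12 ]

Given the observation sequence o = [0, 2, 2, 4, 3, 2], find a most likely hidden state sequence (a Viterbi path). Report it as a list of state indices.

path = [1, 4, 4, 2, 1, 4]

t=0: δ = [4.167e-02, 2.778e-02, 6.250e-02, 2.083e-02, 4.167e-02]  (obs o_0=0)
t=1: δ = [1.736e-03, 2.604e-03, 2.315e-03, 3.472e-03, 4.823e-03]  ψ = [2, 2, 4, 0, 1]  (obs o_1=2)
t=2: δ = [6.430e-05, 2.009e-04, 2.679e-04, 1.628e-04, 5.023e-04]  ψ = [2, 4, 4, 1, 4]  (obs o_2=2)
t=3: δ = [7.442e-06, 3.140e-05, 2.791e-05, 1.674e-05, 1.047e-05]  ψ = [2, 4, 4, 1, 4]  (obs o_3=4)
t=4: δ = [7.752e-07, 1.163e-06, 9.303e-07, 6.541e-07, 1.090e-06]  ψ = [2, 2, 3, 1, 1]  (obs o_4=3)
t=5: δ = [2.584e-08, 4.542e-08, 6.056e-08, 7.268e-08, 2.019e-07]  ψ = [2, 4, 4, 1, 1]  (obs o_5=2)
backtrack: best end state = 4; path = [1, 4, 4, 2, 1, 4]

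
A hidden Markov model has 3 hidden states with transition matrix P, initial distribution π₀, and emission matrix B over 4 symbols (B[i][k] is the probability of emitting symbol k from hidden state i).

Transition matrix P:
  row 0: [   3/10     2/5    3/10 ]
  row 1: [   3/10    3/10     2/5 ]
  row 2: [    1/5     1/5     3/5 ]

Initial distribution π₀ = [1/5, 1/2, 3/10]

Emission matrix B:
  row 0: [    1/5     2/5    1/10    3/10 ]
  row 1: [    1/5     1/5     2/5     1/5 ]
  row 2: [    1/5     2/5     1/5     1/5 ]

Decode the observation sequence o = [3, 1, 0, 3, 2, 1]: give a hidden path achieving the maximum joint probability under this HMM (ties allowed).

t=0: δ = [6.000e-02, 1.000e-01, 6.000e-02]  (obs o_0=3)
t=1: δ = [1.200e-02, 6.000e-03, 1.600e-02]  ψ = [1, 1, 1]  (obs o_1=1)
t=2: δ = [7.200e-04, 9.600e-04, 1.920e-03]  ψ = [0, 0, 2]  (obs o_2=0)
t=3: δ = [1.152e-04, 7.680e-05, 2.304e-04]  ψ = [2, 2, 2]  (obs o_3=3)
t=4: δ = [4.608e-06, 1.843e-05, 2.765e-05]  ψ = [2, 0, 2]  (obs o_4=2)
t=5: δ = [2.212e-06, 1.106e-06, 6.636e-06]  ψ = [1, 1, 2]  (obs o_5=1)
backtrack: best end state = 2; path = [1, 2, 2, 2, 2, 2]

path = [1, 2, 2, 2, 2, 2]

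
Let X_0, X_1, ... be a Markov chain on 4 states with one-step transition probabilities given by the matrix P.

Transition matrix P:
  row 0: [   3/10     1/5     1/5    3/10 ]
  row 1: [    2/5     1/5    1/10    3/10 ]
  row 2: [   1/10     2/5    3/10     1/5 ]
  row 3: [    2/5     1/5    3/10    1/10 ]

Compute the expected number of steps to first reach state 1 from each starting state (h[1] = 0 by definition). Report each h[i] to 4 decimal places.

h = [4.0074, 0.0000, 3.1250, 3.9338]

First-step conditioning: h[1] = 0; for i ≠ 1, h[i] = 1 + Σ_k P[i][k]·h[k].
  h[0] = 1 + 3/10·h[0] + 1/5·h[2] + 3/10·h[3]
  h[2] = 1 + 1/10·h[0] + 3/10·h[2] + 1/5·h[3]
  h[3] = 1 + 2/5·h[0] + 3/10·h[2] + 1/10·h[3]
Solving the 3×3 linear system over states ≠ 1 gives exactly h = [545/136, 0, 25/8, 535/136] (h[1] = 0 is the target).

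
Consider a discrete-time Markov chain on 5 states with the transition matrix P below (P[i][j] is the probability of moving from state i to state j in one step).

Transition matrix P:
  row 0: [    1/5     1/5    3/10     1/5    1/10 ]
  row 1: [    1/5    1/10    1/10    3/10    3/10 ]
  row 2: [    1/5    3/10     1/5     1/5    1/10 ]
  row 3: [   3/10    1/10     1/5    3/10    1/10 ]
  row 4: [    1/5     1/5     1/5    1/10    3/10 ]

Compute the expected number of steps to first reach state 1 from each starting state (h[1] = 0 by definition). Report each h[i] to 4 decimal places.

h = [4.9162, 0.0000, 4.4693, 5.5121, 4.8976]

First-step conditioning: h[1] = 0; for i ≠ 1, h[i] = 1 + Σ_k P[i][k]·h[k].
  h[0] = 1 + 1/5·h[0] + 3/10·h[2] + 1/5·h[3] + 1/10·h[4]
  h[2] = 1 + 1/5·h[0] + 1/5·h[2] + 1/5·h[3] + 1/10·h[4]
  h[3] = 1 + 3/10·h[0] + 1/5·h[2] + 3/10·h[3] + 1/10·h[4]
  h[4] = 1 + 1/5·h[0] + 1/5·h[2] + 1/10·h[3] + 3/10·h[4]
Solving the 4×4 linear system over states ≠ 1 gives exactly h = [880/179, 0, 800/179, 2960/537, 2630/537] (h[1] = 0 is the target).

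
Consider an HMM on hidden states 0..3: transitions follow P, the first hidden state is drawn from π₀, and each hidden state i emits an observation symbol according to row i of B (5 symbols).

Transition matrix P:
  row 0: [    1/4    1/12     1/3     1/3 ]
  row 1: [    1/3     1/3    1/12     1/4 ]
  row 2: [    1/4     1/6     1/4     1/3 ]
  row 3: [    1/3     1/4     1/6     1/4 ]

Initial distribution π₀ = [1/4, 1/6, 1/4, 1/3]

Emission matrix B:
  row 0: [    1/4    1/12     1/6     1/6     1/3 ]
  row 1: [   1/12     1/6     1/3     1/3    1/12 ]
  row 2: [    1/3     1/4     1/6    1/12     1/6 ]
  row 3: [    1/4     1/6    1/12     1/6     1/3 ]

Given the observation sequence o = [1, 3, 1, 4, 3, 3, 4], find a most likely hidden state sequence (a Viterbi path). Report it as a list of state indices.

t=0: δ = [2.083e-02, 2.778e-02, 6.250e-02, 5.556e-02]  (obs o_0=1)
t=1: δ = [3.086e-03, 4.630e-03, 1.302e-03, 3.472e-03]  ψ = [3, 3, 2, 2]  (obs o_1=3)
t=2: δ = [1.286e-04, 2.572e-04, 2.572e-04, 1.929e-04]  ψ = [1, 1, 0, 1]  (obs o_2=1)
t=3: δ = [2.858e-05, 7.144e-06, 1.072e-05, 2.858e-05]  ψ = [1, 1, 2, 2]  (obs o_3=4)
t=4: δ = [1.588e-06, 2.381e-06, 7.938e-07, 1.588e-06]  ψ = [3, 3, 0, 0]  (obs o_4=3)
t=5: δ = [1.323e-07, 2.646e-07, 4.410e-08, 9.923e-08]  ψ = [1, 1, 0, 1]  (obs o_5=3)
t=6: δ = [2.940e-08, 7.350e-09, 7.350e-09, 2.205e-08]  ψ = [1, 1, 0, 1]  (obs o_6=4)
backtrack: best end state = 0; path = [3, 0, 2, 3, 1, 1, 0]

path = [3, 0, 2, 3, 1, 1, 0]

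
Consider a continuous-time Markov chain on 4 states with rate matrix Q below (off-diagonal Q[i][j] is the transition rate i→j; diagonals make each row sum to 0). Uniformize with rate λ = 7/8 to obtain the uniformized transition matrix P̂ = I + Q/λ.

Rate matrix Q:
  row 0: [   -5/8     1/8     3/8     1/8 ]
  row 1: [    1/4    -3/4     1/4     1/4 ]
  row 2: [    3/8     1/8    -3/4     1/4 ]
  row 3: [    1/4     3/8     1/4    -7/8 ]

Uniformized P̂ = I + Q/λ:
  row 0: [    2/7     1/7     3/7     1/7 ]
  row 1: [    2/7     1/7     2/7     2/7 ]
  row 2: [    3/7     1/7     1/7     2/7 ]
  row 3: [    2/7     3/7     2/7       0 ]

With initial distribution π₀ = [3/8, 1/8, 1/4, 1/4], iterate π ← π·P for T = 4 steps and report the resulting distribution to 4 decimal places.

π = [0.3274, 0.1952, 0.2908, 0.1866]

t=0: π = [0.3750, 0.1250, 0.2500, 0.2500]
t=1: π = [0.3214, 0.2143, 0.3036, 0.1607]
t=2: π = [0.3291, 0.1888, 0.2883, 0.1939]
t=3: π = [0.3269, 0.1983, 0.2915, 0.1833]
t=4: π = [0.3274, 0.1952, 0.2908, 0.1866]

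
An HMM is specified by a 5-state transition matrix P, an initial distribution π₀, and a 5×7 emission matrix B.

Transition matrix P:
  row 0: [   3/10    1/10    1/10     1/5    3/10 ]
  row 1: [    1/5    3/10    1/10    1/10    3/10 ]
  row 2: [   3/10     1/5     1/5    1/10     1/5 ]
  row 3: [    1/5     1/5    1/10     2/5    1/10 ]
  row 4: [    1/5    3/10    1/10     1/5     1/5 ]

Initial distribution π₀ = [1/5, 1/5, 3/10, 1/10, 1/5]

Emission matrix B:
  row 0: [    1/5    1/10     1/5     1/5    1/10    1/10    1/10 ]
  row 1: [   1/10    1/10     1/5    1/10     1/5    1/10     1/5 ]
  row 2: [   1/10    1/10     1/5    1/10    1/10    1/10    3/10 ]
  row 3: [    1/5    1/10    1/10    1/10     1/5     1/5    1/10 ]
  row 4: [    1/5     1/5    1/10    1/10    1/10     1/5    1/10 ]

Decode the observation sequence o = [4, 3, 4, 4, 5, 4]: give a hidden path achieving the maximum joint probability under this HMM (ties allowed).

path = [2, 0, 3, 3, 3, 3]

t=0: δ = [2.000e-02, 4.000e-02, 3.000e-02, 2.000e-02, 2.000e-02]  (obs o_0=4)
t=1: δ = [1.800e-03, 1.200e-03, 6.000e-04, 8.000e-04, 1.200e-03]  ψ = [2, 1, 2, 3, 1]  (obs o_1=3)
t=2: δ = [5.400e-05, 7.200e-05, 1.800e-05, 7.200e-05, 5.400e-05]  ψ = [0, 1, 0, 0, 0]  (obs o_2=4)
t=3: δ = [1.620e-06, 4.320e-06, 7.200e-07, 5.760e-06, 2.160e-06]  ψ = [0, 1, 1, 3, 1]  (obs o_3=4)
t=4: δ = [1.152e-07, 1.296e-07, 5.760e-08, 4.608e-07, 2.592e-07]  ψ = [3, 1, 3, 3, 1]  (obs o_4=5)
t=5: δ = [9.216e-09, 1.843e-08, 4.608e-09, 3.686e-08, 5.184e-09]  ψ = [3, 3, 3, 3, 4]  (obs o_5=4)
backtrack: best end state = 3; path = [2, 0, 3, 3, 3, 3]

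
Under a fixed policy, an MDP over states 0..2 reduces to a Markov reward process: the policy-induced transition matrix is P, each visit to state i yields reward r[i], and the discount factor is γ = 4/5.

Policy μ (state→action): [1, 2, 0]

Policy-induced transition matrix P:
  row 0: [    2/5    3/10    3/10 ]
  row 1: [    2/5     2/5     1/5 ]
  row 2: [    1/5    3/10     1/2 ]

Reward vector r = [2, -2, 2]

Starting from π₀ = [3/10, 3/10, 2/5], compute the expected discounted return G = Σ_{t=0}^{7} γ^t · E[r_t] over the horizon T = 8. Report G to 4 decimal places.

t=0: π = [0.3000, 0.3000, 0.4000], E[r] = 0.8000, γ^t·E[r] = 0.800000, running G = 0.800000
t=1: π = [0.3200, 0.3300, 0.3500], E[r] = 0.6800, γ^t·E[r] = 0.544000, running G = 1.344000
t=2: π = [0.3300, 0.3330, 0.3370], E[r] = 0.6680, γ^t·E[r] = 0.427520, running G = 1.771520
t=3: π = [0.3326, 0.3333, 0.3341], E[r] = 0.6668, γ^t·E[r] = 0.341402, running G = 2.112922
t=4: π = [0.3332, 0.3333, 0.3335], E[r] = 0.6667, γ^t·E[r] = 0.273072, running G = 2.385994
t=5: π = [0.3333, 0.3333, 0.3334], E[r] = 0.6667, γ^t·E[r] = 0.218454, running G = 2.604447
t=6: π = [0.3333, 0.3333, 0.3333], E[r] = 0.6667, γ^t·E[r] = 0.174763, running G = 2.779210
t=7: π = [0.3333, 0.3333, 0.3333], E[r] = 0.6667, γ^t·E[r] = 0.139810, running G = 2.919020

G = 2.9190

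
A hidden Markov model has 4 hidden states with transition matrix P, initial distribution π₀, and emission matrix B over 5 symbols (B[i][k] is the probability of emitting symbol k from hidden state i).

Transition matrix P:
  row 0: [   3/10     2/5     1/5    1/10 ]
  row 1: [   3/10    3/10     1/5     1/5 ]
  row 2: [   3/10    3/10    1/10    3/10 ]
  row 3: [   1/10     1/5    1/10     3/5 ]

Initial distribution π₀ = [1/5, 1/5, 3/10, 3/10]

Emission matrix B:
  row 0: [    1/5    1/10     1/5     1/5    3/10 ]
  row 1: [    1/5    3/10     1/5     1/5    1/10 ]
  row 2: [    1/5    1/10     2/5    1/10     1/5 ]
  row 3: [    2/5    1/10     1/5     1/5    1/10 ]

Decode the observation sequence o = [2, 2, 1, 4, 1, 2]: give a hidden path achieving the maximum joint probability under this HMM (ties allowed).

path = [2, 0, 1, 0, 1, 2]

t=0: δ = [4.000e-02, 4.000e-02, 1.200e-01, 6.000e-02]  (obs o_0=2)
t=1: δ = [7.200e-03, 7.200e-03, 4.800e-03, 7.200e-03]  ψ = [2, 2, 2, 2]  (obs o_1=2)
t=2: δ = [2.160e-04, 8.640e-04, 1.440e-04, 4.320e-04]  ψ = [0, 0, 0, 3]  (obs o_2=1)
t=3: δ = [7.776e-05, 2.592e-05, 3.456e-05, 2.592e-05]  ψ = [1, 1, 1, 3]  (obs o_3=4)
t=4: δ = [2.333e-06, 9.331e-06, 1.555e-06, 1.555e-06]  ψ = [0, 0, 0, 3]  (obs o_4=1)
t=5: δ = [5.599e-07, 5.599e-07, 7.465e-07, 3.732e-07]  ψ = [1, 1, 1, 1]  (obs o_5=2)
backtrack: best end state = 2; path = [2, 0, 1, 0, 1, 2]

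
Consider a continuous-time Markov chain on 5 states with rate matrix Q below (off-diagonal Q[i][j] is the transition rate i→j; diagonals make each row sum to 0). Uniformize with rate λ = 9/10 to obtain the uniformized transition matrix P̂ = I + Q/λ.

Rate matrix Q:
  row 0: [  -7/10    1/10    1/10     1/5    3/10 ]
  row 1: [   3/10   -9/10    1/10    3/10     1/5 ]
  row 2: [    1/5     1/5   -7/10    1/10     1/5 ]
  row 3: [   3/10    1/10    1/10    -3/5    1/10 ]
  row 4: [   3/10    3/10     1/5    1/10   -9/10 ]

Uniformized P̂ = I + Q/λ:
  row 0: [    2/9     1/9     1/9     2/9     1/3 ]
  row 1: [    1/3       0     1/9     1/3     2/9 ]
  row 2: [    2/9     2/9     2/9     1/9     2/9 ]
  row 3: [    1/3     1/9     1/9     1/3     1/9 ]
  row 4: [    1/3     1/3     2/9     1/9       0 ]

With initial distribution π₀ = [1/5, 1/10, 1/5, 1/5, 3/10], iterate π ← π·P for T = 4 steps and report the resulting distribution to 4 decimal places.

t=0: π = [0.2000, 0.1000, 0.2000, 0.2000, 0.3000]
t=1: π = [0.2889, 0.1889, 0.1667, 0.2000, 0.1556]
t=2: π = [0.2827, 0.1432, 0.1469, 0.2296, 0.1975]
t=3: π = [0.2856, 0.1554, 0.1494, 0.2254, 0.1842]
t=4: π = [0.2850, 0.1514, 0.1482, 0.2275, 0.1880]

π = [0.2850, 0.1514, 0.1482, 0.2275, 0.1880]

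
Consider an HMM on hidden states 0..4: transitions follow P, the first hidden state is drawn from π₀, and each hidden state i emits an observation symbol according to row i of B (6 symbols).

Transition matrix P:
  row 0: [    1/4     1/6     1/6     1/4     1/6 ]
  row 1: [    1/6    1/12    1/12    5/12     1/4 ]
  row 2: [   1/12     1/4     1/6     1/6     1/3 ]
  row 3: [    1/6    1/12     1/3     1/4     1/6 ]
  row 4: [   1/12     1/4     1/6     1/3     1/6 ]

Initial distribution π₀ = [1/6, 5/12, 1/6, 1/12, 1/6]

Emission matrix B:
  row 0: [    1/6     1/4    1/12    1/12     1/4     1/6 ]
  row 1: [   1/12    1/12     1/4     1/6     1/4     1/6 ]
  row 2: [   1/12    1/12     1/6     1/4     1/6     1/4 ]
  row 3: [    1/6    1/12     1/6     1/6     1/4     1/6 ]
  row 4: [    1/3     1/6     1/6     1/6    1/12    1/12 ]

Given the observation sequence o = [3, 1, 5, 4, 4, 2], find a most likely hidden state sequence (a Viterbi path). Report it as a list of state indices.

path = [1, 3, 2, 1, 3, 2]

t=0: δ = [1.389e-02, 6.944e-02, 4.167e-02, 1.389e-02, 2.778e-02]  (obs o_0=3)
t=1: δ = [2.894e-03, 8.681e-04, 5.787e-04, 2.411e-03, 2.894e-03]  ψ = [1, 2, 2, 1, 1]  (obs o_1=1)
t=2: δ = [1.206e-04, 1.206e-04, 2.009e-04, 1.608e-04, 4.019e-05]  ψ = [0, 4, 3, 4, 0]  (obs o_2=5)
t=3: δ = [7.535e-06, 1.256e-05, 8.931e-06, 1.256e-05, 5.582e-06]  ψ = [0, 2, 3, 1, 2]  (obs o_3=4)
t=4: δ = [5.233e-07, 5.582e-07, 6.977e-07, 1.308e-06, 2.616e-07]  ψ = [1, 2, 3, 1, 1]  (obs o_4=4)
t=5: δ = [1.817e-08, 4.361e-08, 7.268e-08, 5.451e-08, 3.876e-08]  ψ = [3, 2, 3, 3, 2]  (obs o_5=2)
backtrack: best end state = 2; path = [1, 3, 2, 1, 3, 2]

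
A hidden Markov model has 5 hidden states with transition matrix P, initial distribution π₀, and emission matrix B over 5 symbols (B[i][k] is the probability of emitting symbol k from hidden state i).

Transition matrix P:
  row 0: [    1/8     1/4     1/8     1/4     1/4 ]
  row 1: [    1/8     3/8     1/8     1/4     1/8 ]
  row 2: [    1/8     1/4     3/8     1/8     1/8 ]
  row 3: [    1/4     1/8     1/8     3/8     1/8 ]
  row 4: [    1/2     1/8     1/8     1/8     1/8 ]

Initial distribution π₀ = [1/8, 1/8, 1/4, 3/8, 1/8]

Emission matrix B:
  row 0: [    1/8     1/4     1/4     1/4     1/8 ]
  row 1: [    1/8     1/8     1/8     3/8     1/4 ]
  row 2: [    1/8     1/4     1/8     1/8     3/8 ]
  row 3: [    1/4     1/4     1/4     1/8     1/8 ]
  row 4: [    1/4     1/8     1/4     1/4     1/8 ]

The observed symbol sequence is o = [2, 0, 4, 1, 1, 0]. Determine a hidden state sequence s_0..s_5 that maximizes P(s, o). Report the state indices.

t=0: δ = [3.125e-02, 1.562e-02, 3.125e-02, 9.375e-02, 3.125e-02]  (obs o_0=2)
t=1: δ = [2.930e-03, 1.465e-03, 1.465e-03, 8.789e-03, 2.930e-03]  ψ = [3, 3, 2, 3, 3]  (obs o_1=0)
t=2: δ = [2.747e-04, 2.747e-04, 4.120e-04, 4.120e-04, 1.373e-04]  ψ = [3, 3, 3, 3, 3]  (obs o_2=4)
t=3: δ = [2.575e-05, 1.287e-05, 3.862e-05, 3.862e-05, 8.583e-06]  ψ = [3, 1, 2, 3, 0]  (obs o_3=1)
t=4: δ = [2.414e-06, 1.207e-06, 3.621e-06, 3.621e-06, 8.047e-07]  ψ = [3, 2, 2, 3, 0]  (obs o_4=1)
t=5: δ = [1.132e-07, 1.132e-07, 1.697e-07, 3.395e-07, 1.509e-07]  ψ = [3, 2, 2, 3, 0]  (obs o_5=0)
backtrack: best end state = 3; path = [3, 3, 3, 3, 3, 3]

path = [3, 3, 3, 3, 3, 3]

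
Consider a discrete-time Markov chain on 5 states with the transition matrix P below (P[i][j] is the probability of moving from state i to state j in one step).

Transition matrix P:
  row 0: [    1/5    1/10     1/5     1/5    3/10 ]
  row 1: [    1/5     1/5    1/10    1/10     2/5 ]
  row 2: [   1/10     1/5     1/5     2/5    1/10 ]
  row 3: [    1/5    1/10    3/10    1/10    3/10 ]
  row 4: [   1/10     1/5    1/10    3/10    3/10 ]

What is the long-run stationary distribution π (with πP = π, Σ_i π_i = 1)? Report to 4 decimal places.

Balance equations π_j = Σ_i π_i·P[i][j]:
  π_0 = 1/5·π_0 + 1/5·π_1 + 1/10·π_2 + 1/5·π_3 + 1/10·π_4
  π_1 = 1/10·π_0 + 1/5·π_1 + 1/5·π_2 + 1/10·π_3 + 1/5·π_4
  π_2 = 1/5·π_0 + 1/10·π_1 + 1/5·π_2 + 3/10·π_3 + 1/10·π_4
  π_3 = 1/5·π_0 + 1/10·π_1 + 2/5·π_2 + 1/10·π_3 + 3/10·π_4
  normalize: π_0 + π_1 + π_2 + π_3 + π_4 = 1
Solving the linear system gives exactly π = [735/4769, 773/4769, 850/4769, 1073/4769, 1338/4769].

π = [0.1541, 0.1621, 0.1782, 0.2250, 0.2806]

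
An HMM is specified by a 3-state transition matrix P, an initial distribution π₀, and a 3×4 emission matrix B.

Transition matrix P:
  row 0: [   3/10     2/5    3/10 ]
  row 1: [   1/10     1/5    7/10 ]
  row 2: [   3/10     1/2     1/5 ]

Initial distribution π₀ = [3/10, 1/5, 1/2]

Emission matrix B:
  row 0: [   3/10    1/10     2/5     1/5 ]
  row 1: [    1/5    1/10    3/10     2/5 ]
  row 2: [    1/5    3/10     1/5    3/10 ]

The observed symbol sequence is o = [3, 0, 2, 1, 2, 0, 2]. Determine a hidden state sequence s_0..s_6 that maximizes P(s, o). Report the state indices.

t=0: δ = [6.000e-02, 8.000e-02, 1.500e-01]  (obs o_0=3)
t=1: δ = [1.350e-02, 1.500e-02, 1.120e-02]  ψ = [2, 2, 1]  (obs o_1=0)
t=2: δ = [1.620e-03, 1.680e-03, 2.100e-03]  ψ = [0, 2, 1]  (obs o_2=2)
t=3: δ = [6.300e-05, 1.050e-04, 3.528e-04]  ψ = [2, 2, 1]  (obs o_3=1)
t=4: δ = [4.234e-05, 5.292e-05, 1.470e-05]  ψ = [2, 2, 1]  (obs o_4=2)
t=5: δ = [3.810e-06, 3.387e-06, 7.409e-06]  ψ = [0, 0, 1]  (obs o_5=0)
t=6: δ = [8.891e-07, 1.111e-06, 4.742e-07]  ψ = [2, 2, 1]  (obs o_6=2)
backtrack: best end state = 1; path = [1, 2, 1, 2, 1, 2, 1]

path = [1, 2, 1, 2, 1, 2, 1]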